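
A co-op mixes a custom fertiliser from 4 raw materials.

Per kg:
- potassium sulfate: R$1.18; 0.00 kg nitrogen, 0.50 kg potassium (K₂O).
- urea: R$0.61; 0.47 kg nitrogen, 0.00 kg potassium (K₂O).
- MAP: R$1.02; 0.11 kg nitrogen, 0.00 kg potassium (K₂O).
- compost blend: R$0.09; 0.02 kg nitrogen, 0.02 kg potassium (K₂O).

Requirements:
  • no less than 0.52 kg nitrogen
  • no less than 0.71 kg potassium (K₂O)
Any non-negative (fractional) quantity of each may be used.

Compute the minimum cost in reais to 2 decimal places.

R$2.35

This is a linear program. Let x1 = kg of potassium sulfate, x2 = kg of urea, x3 = kg of MAP, x4 = kg of compost blend.
min 1.18x1 + 0.61x2 + 1.02x3 + 0.09x4 with:
  0.47x2 + 0.11x3 + 0.02x4 ≥ 0.52   (nitrogen)
  0.5x1 + 0.02x4 ≥ 0.71   (potassium (K₂O))
  x1, x2, x3, x4 ≥ 0.
At the optimum only potassium sulfate, urea are positive (MAP, compost blend = 0). There the nitrogen and potassium (K₂O) constraints are tight.
That vertex is x1 = 1.42, x2 = 1.106.
Objective = 1.18·1.42 + 0.61·1.106 = 2.3503.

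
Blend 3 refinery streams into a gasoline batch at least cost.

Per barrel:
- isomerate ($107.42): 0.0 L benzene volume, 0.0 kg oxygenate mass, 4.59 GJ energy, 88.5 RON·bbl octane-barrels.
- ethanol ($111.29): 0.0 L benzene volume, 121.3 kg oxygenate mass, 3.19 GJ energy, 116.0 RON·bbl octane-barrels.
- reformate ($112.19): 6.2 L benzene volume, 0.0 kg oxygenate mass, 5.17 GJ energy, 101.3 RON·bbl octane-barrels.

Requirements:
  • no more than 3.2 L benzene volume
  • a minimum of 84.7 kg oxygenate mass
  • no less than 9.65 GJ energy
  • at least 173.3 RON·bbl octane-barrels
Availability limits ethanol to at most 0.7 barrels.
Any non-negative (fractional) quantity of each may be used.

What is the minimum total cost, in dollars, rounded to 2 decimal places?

Set it up as a linear program. Let x1 = barrels of isomerate, x2 = barrels of ethanol, x3 = barrels of reformate.
min 107.42x1 + 111.29x2 + 112.19x3 subject to:
  6.2x3 ≤ 3.2   (benzene volume)
  121.3x2 ≥ 84.7   (oxygenate mass)
  4.59x1 + 3.19x2 + 5.17x3 ≥ 9.65   (energy)
  88.5x1 + 116x2 + 101.3x3 ≥ 173.3   (octane-barrels)
  x2 ≤ 0.7
  x1, x2, x3 ≥ 0.
The optimal mix uses every input. Binding constraints: benzene volume, oxygenate mass, energy.
So isomerate = 1.0358 barrels, ethanol = 0.69827 barrels, reformate = 0.51613 barrels.
Objective = 107.42·1.0358 + 111.29·0.69827 + 112.19·0.51613 = 246.8807.

$246.88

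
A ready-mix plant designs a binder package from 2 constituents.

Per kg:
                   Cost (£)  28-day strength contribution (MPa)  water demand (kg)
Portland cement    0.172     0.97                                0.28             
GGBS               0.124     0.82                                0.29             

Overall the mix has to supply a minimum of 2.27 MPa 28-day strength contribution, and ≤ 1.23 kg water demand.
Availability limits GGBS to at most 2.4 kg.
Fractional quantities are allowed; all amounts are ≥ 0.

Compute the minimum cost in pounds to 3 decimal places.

Set it up as a linear program. Let x1 = kg of Portland cement, x2 = kg of GGBS.
Minimize 0.172x1 + 0.124x2 s.t.:
  0.97x1 + 0.82x2 ≥ 2.27   (28-day strength contribution)
  0.28x1 + 0.29x2 ≤ 1.23   (water demand)
  x2 ≤ 2.4
  x1, x2 ≥ 0.
Both inputs are positive at the optimum. There the 28-day strength contribution and the GGBS cap constraints are tight.
Solving gives x1 = 0.3113, x2 = 2.4.
Cost = 0.172·0.3113 + 0.124·2.4 = 0.35114.

£0.351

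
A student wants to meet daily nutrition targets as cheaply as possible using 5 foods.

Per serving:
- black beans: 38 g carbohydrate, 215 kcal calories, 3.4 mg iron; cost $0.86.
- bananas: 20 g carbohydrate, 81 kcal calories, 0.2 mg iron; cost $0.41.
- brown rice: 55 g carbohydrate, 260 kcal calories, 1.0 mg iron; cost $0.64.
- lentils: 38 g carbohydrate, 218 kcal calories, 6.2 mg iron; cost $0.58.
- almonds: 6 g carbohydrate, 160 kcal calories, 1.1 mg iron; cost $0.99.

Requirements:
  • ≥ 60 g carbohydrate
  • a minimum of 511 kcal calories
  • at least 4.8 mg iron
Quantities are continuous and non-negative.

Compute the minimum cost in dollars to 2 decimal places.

$1.28

Set it up as a linear program. Let x1 = servings of black beans, x2 = servings of bananas, x3 = servings of brown rice, x4 = servings of lentils, x5 = servings of almonds.
Minimise 0.86x1 + 0.41x2 + 0.64x3 + 0.58x4 + 0.99x5 with:
  38x1 + 20x2 + 55x3 + 38x4 + 6x5 ≥ 60   (carbohydrate)
  215x1 + 81x2 + 260x3 + 218x4 + 160x5 ≥ 511   (calories)
  3.4x1 + 0.2x2 + 1x3 + 6.2x4 + 1.1x5 ≥ 4.8   (iron)
  x1, x2, x3, x4, x5 ≥ 0.
The optimal basis is {brown rice, lentils}; black beans, bananas, almonds drop out. Binding constraints: calories and iron.
So brown rice = 1.522 servings, lentils = 0.5287 servings.
Hence cost = 0.64·1.522 + 0.58·0.5287 = $1.2807.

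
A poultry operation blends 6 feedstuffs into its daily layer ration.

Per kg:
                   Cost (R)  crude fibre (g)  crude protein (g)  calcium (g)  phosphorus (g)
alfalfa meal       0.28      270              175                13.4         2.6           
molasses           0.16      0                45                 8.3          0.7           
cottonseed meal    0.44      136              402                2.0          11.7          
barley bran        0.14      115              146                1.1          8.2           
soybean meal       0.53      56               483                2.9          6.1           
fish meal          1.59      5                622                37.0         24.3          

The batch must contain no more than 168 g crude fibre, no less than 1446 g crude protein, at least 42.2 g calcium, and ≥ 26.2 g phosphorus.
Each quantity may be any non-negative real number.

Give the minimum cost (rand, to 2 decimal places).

R2.18

Let x1 = kg of alfalfa meal, x2 = kg of molasses, x3 = kg of cottonseed meal, x4 = kg of barley bran, x5 = kg of soybean meal, x6 = kg of fish meal.
Minimize 0.28x1 + 0.16x2 + 0.44x3 + 0.14x4 + 0.53x5 + 1.59x6 with:
  270x1 + 136x3 + 115x4 + 56x5 + 5x6 ≤ 168   (crude fibre)
  175x1 + 45x2 + 402x3 + 146x4 + 483x5 + 622x6 ≥ 1446   (crude protein)
  13.4x1 + 8.3x2 + 2x3 + 1.1x4 + 2.9x5 + 37x6 ≥ 42.2   (calcium)
  2.6x1 + 0.7x2 + 11.7x3 + 8.2x4 + 6.1x5 + 24.3x6 ≥ 26.2   (phosphorus)
  x1, x2, x3, x4, x5, x6 ≥ 0.
The minimum-cost mix takes nothing from alfalfa meal, cottonseed meal — only molasses, barley bran, soybean meal, fish meal. There the crude fibre, crude protein, calcium, phosphorus constraints are tight.
Solving gives x2 = 2.854, x4 = 0.3717, x5 = 2.208, x6 = 0.3162.
Objective = 0.16·2.854 + 0.14·0.3717 + 0.53·2.208 + 1.59·0.3162 = 2.1817.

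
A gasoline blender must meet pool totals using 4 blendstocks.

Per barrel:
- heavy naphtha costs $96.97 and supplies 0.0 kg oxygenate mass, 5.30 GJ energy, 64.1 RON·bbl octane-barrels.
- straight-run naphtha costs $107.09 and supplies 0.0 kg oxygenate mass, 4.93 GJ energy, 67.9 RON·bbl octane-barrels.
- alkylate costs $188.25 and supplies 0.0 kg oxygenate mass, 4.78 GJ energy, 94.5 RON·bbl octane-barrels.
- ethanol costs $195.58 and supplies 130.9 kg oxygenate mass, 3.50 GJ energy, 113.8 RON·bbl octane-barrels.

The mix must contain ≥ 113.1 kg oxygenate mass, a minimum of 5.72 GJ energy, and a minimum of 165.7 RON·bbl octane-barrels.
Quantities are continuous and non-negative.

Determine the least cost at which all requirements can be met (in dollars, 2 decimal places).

$270.91

Let x1 = barrels of heavy naphtha, x2 = barrels of straight-run naphtha, x3 = barrels of alkylate, x4 = barrels of ethanol.
Minimise 96.97x1 + 107.09x2 + 188.25x3 + 195.58x4 subject to:
  130.9x4 ≥ 113.1   (oxygenate mass)
  5.3x1 + 4.93x2 + 4.78x3 + 3.5x4 ≥ 5.72   (energy)
  64.1x1 + 67.9x2 + 94.5x3 + 113.8x4 ≥ 165.7   (octane-barrels)
  x1, x2, x3, x4 ≥ 0.
The optimal basis is {heavy naphtha, ethanol}; straight-run naphtha, alkylate drop out. There the oxygenate mass and octane-barrels constraints are tight.
That vertex is x1 = 1.0511, x4 = 0.86402.
Objective = 96.97·1.0511 + 195.58·0.86402 = 270.9102.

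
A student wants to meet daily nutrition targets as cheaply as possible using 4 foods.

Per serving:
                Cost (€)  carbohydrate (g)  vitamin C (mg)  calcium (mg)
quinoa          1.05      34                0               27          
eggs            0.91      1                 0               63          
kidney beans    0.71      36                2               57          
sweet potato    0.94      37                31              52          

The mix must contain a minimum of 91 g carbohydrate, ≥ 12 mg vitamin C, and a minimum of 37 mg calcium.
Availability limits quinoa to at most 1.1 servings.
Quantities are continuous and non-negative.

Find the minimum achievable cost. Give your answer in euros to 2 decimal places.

Let x1 = servings of quinoa, x2 = servings of eggs, x3 = servings of kidney beans, x4 = servings of sweet potato.
Minimize 1.05x1 + 0.91x2 + 0.71x3 + 0.94x4 subject to:
  34x1 + 1x2 + 36x3 + 37x4 ≥ 91   (carbohydrate)
  2x3 + 31x4 ≥ 12   (vitamin C)
  27x1 + 63x2 + 57x3 + 52x4 ≥ 37   (calcium)
  x1 ≤ 1.1
  x1, x2, x3, x4 ≥ 0.
The optimal basis is {kidney beans, sweet potato}; quinoa, eggs drop out. The carbohydrate and vitamin C requirements are met with equality.
That vertex is x3 = 2.281, x4 = 0.2399.
Cost = 0.71·2.281 + 0.94·0.2399 = 1.84502.

€1.85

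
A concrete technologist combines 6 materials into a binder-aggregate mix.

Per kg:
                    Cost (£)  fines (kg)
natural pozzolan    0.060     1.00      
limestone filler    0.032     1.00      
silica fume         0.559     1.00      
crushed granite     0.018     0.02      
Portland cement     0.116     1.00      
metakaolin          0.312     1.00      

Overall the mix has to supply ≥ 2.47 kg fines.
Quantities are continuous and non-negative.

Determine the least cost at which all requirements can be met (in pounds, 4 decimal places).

£0.0790

This is a linear program. Let x1 = kg of natural pozzolan, x2 = kg of limestone filler, x3 = kg of silica fume, x4 = kg of crushed granite, x5 = kg of Portland cement, x6 = kg of metakaolin.
Minimize 0.06x1 + 0.032x2 + 0.559x3 + 0.018x4 + 0.116x5 + 0.312x6 s.t.:
  1x1 + 1x2 + 1x3 + 0.02x4 + 1x5 + 1x6 ≥ 2.47   (fines)
  x1, x2, x3, x4, x5, x6 ≥ 0.
At the optimum only limestone filler is positive (natural pozzolan, silica fume, crushed granite, Portland cement, metakaolin = 0). There the fines constraint is tight.
So limestone filler = 2.47 kg.
Cost = 0.032·2.47 = 0.079040.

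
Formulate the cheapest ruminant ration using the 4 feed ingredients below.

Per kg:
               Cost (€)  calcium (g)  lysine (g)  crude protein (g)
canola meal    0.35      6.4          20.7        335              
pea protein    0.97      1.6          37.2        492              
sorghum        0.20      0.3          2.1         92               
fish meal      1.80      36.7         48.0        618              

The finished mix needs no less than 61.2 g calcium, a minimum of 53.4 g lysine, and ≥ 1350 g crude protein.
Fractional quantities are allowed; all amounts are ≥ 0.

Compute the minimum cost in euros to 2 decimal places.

€3.05

Let x1 = kg of canola meal, x2 = kg of pea protein, x3 = kg of sorghum, x4 = kg of fish meal.
min 0.35x1 + 0.97x2 + 0.2x3 + 1.8x4 s.t.:
  6.4x1 + 1.6x2 + 0.3x3 + 36.7x4 ≥ 61.2   (calcium)
  20.7x1 + 37.2x2 + 2.1x3 + 48x4 ≥ 53.4   (lysine)
  335x1 + 492x2 + 92x3 + 618x4 ≥ 1350   (crude protein)
  x1, x2, x3, x4 ≥ 0.
The optimal basis is {canola meal, fish meal}; pea protein, sorghum drop out. There the calcium and crude protein constraints are tight.
Optimal quantities: canola meal = 1.406 kg, fish meal = 1.422 kg.
Objective = 0.35·1.406 + 1.8·1.422 = 3.0517.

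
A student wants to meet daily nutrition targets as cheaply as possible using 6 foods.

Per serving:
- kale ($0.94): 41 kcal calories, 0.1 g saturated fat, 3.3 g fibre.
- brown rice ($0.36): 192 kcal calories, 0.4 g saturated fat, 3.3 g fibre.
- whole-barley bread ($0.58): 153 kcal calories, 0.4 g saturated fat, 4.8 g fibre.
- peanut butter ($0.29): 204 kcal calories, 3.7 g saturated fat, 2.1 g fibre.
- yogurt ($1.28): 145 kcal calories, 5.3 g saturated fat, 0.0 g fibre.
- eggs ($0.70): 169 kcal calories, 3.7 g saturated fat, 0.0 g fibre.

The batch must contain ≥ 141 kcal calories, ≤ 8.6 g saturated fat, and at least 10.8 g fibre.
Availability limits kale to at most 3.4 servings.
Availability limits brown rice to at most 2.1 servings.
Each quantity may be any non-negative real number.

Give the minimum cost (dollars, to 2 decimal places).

Let x1 = servings of kale, x2 = servings of brown rice, x3 = servings of whole-barley bread, x4 = servings of peanut butter, x5 = servings of yogurt, x6 = servings of eggs.
Minimize 0.94x1 + 0.36x2 + 0.58x3 + 0.29x4 + 1.28x5 + 0.7x6 subject to:
  41x1 + 192x2 + 153x3 + 204x4 + 145x5 + 169x6 ≥ 141   (calories)
  0.1x1 + 0.4x2 + 0.4x3 + 3.7x4 + 5.3x5 + 3.7x6 ≤ 8.6   (saturated fat)
  3.3x1 + 3.3x2 + 4.8x3 + 2.1x4 ≥ 10.8   (fibre)
  x1 ≤ 3.4
  x2 ≤ 2.1
  x1, x2, x3, x4, x5, x6 ≥ 0.
The optimal basis is {brown rice, whole-barley bread}; kale, peanut butter, yogurt, eggs drop out. The fibre and the brown rice cap requirements are met with equality.
That vertex is x2 = 2.1, x3 = 0.8063.
Cost = 0.36·2.1 + 0.58·0.8063 = 1.2237.

$1.22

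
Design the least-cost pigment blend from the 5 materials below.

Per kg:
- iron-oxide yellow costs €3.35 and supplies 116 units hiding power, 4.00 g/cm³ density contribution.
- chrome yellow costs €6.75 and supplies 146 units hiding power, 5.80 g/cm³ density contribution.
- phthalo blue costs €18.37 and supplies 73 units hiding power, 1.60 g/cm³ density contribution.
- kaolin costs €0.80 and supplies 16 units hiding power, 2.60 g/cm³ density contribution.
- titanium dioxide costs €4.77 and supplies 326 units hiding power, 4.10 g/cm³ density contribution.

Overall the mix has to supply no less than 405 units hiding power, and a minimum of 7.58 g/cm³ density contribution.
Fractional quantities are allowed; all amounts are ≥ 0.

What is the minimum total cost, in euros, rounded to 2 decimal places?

Treat it as an LP. Let x1 = kg of iron-oxide yellow, x2 = kg of chrome yellow, x3 = kg of phthalo blue, x4 = kg of kaolin, x5 = kg of titanium dioxide.
Minimise 3.35x1 + 6.75x2 + 18.37x3 + 0.8x4 + 4.77x5 subject to:
  116x1 + 146x2 + 73x3 + 16x4 + 326x5 ≥ 405   (hiding power)
  4x1 + 5.8x2 + 1.6x3 + 2.6x4 + 4.1x5 ≥ 7.58   (density contribution)
  x1, x2, x3, x4, x5 ≥ 0.
The minimum-cost mix takes nothing from iron-oxide yellow, chrome yellow, phthalo blue — only kaolin, titanium dioxide. The hiding power and density contribution requirements are met with equality.
Optimal quantities: kaolin = 1.037 kg, titanium dioxide = 1.191 kg.
Cost = 0.8·1.037 + 4.77·1.191 = 6.5107.

€6.51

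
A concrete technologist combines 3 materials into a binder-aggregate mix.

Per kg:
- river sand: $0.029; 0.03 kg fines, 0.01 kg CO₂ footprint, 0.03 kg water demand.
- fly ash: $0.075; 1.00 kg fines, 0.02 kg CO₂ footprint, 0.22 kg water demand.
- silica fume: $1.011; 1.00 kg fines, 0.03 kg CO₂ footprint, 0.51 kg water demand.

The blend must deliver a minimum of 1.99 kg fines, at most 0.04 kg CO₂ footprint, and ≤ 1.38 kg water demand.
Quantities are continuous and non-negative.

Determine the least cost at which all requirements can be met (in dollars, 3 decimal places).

$0.149

This is a linear program. Let x1 = kg of river sand, x2 = kg of fly ash, x3 = kg of silica fume.
Minimise 0.029x1 + 0.075x2 + 1.011x3 subject to:
  0.03x1 + 1x2 + 1x3 ≥ 1.99   (fines)
  0.01x1 + 0.02x2 + 0.03x3 ≤ 0.04   (CO₂ footprint)
  0.03x1 + 0.22x2 + 0.51x3 ≤ 1.38   (water demand)
  x1, x2, x3 ≥ 0.
The minimum-cost mix takes nothing from river sand, silica fume — only fly ash. Binding constraint: fines.
So fly ash = 1.99 kg.
Hence cost = 0.075·1.99 = $0.14925.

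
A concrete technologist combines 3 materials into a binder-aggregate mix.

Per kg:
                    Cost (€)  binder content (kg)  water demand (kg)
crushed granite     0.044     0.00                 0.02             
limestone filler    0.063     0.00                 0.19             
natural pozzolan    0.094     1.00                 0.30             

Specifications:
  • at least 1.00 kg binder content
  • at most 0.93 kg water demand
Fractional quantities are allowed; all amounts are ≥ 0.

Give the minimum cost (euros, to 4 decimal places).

€0.0940

Let x1 = kg of crushed granite, x2 = kg of limestone filler, x3 = kg of natural pozzolan.
Minimize 0.044x1 + 0.063x2 + 0.094x3 with:
  1x3 ≥ 1   (binder content)
  0.02x1 + 0.19x2 + 0.3x3 ≤ 0.93   (water demand)
  x1, x2, x3 ≥ 0.
The optimal basis is {natural pozzolan}; crushed granite, limestone filler drop out. The binder content requirement is met with equality.
So natural pozzolan = 1 kg.
Total cost: 0.094·1 = 0.094000.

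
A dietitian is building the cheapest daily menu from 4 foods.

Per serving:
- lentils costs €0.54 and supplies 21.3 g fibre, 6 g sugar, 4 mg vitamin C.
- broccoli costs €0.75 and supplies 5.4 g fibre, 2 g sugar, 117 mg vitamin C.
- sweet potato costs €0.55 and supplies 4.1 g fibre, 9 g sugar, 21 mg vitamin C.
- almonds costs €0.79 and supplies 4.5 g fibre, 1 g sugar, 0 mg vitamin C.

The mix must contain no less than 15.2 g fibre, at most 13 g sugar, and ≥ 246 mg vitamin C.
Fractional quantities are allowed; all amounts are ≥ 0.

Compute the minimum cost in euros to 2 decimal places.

€1.67

Let x1 = servings of lentils, x2 = servings of broccoli, x3 = servings of sweet potato, x4 = servings of almonds.
Minimize 0.54x1 + 0.75x2 + 0.55x3 + 0.79x4 with:
  21.3x1 + 5.4x2 + 4.1x3 + 4.5x4 ≥ 15.2   (fibre)
  6x1 + 2x2 + 9x3 + 1x4 ≤ 13   (sugar)
  4x1 + 117x2 + 21x3 ≥ 246   (vitamin C)
  x1, x2, x3, x4 ≥ 0.
At the optimum only lentils, broccoli are positive (sweet potato, almonds = 0). There the fibre and vitamin C constraints are tight.
That vertex is x1 = 0.1821, x2 = 2.096.
Cost = 0.54·0.1821 + 0.75·2.096 = 1.6703.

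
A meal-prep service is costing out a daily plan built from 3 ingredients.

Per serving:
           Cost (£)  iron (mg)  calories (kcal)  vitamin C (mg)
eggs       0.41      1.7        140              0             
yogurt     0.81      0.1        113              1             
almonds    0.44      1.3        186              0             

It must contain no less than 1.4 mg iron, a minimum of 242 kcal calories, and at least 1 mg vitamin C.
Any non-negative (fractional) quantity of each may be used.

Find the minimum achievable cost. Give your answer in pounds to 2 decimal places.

£1.16

Let x1 = servings of eggs, x2 = servings of yogurt, x3 = servings of almonds.
Minimize 0.41x1 + 0.81x2 + 0.44x3 subject to:
  1.7x1 + 0.1x2 + 1.3x3 ≥ 1.4   (iron)
  140x1 + 113x2 + 186x3 ≥ 242   (calories)
  1x2 ≥ 1   (vitamin C)
  x1, x2, x3 ≥ 0.
The optimal mix uses every input. Binding constraints: iron, calories, vitamin C.
Solving gives x1 = 0.5522, x2 = 1, x3 = 0.2779.
Hence cost = 0.41·0.5522 + 0.81·1 + 0.44·0.2779 = £1.1587.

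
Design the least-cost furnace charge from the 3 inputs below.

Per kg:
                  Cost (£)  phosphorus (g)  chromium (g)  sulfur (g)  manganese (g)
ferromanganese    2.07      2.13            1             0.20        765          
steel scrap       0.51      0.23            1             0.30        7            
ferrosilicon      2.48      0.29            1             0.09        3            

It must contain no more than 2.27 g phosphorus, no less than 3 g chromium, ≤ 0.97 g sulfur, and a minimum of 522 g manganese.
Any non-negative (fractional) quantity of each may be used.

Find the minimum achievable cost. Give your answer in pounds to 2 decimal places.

Let x1 = kg of ferromanganese, x2 = kg of steel scrap, x3 = kg of ferrosilicon.
min 2.07x1 + 0.51x2 + 2.48x3 with:
  2.13x1 + 0.23x2 + 0.29x3 ≤ 2.27   (phosphorus)
  1x1 + 1x2 + 1x3 ≥ 3   (chromium)
  0.2x1 + 0.3x2 + 0.09x3 ≤ 0.97   (sulfur)
  765x1 + 7x2 + 3x3 ≥ 522   (manganese)
  x1, x2, x3 ≥ 0.
The optimal basis is {ferromanganese, steel scrap}; ferrosilicon drops out. There the chromium and manganese constraints are tight.
Optimal quantities: ferromanganese = 0.6609 kg, steel scrap = 2.339 kg.
Objective = 2.07·0.6609 + 0.51·2.339 = 2.5610.

£2.56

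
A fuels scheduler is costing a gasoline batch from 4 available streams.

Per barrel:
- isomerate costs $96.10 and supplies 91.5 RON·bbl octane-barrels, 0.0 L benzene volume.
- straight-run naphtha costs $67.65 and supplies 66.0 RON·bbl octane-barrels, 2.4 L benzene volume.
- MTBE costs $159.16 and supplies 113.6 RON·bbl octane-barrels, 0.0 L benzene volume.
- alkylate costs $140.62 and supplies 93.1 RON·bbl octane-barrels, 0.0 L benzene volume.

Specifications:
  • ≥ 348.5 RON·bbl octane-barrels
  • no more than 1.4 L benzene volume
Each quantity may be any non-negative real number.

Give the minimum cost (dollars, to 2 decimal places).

This is a linear program. Let x1 = barrels of isomerate, x2 = barrels of straight-run naphtha, x3 = barrels of MTBE, x4 = barrels of alkylate.
Minimise 96.1x1 + 67.65x2 + 159.16x3 + 140.62x4 s.t.:
  91.5x1 + 66x2 + 113.6x3 + 93.1x4 ≥ 348.5   (octane-barrels)
  2.4x2 ≤ 1.4   (benzene volume)
  x1, x2, x3, x4 ≥ 0.
The optimal basis is {isomerate, straight-run naphtha}; MTBE, alkylate drop out. Binding constraints: octane-barrels and benzene volume.
Solving gives x1 = 3.388, x2 = 0.5833.
Hence cost = 96.1·3.388 + 67.65·0.5833 = $365.0470.

$365.05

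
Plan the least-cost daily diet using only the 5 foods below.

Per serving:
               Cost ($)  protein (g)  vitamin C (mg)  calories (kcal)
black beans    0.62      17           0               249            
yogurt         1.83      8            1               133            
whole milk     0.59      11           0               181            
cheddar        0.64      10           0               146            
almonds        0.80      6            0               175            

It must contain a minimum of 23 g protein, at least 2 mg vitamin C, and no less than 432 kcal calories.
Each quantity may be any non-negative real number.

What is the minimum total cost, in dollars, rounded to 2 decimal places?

Let x1 = servings of black beans, x2 = servings of yogurt, x3 = servings of whole milk, x4 = servings of cheddar, x5 = servings of almonds.
min 0.62x1 + 1.83x2 + 0.59x3 + 0.64x4 + 0.8x5 with:
  17x1 + 8x2 + 11x3 + 10x4 + 6x5 ≥ 23   (protein)
  1x2 ≥ 2   (vitamin C)
  249x1 + 133x2 + 181x3 + 146x4 + 175x5 ≥ 432   (calories)
  x1, x2, x3, x4, x5 ≥ 0.
The optimal basis is {black beans, yogurt}; whole milk, cheddar, almonds drop out. Binding constraints: vitamin C and calories.
Solving gives x1 = 0.6667, x2 = 2.
Total cost: 0.62·0.6667 + 1.83·2 = 4.0734.

$4.07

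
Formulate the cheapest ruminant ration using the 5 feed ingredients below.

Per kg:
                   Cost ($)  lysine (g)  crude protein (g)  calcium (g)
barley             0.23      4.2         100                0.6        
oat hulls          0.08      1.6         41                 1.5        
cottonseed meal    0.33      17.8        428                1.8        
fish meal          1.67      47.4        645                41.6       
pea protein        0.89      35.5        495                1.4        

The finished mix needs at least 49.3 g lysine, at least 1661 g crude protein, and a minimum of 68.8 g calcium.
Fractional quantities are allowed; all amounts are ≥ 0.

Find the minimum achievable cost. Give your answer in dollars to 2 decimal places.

$3.14

This is a linear program. Let x1 = kg of barley, x2 = kg of oat hulls, x3 = kg of cottonseed meal, x4 = kg of fish meal, x5 = kg of pea protein.
Minimise 0.23x1 + 0.08x2 + 0.33x3 + 1.67x4 + 0.89x5 with:
  4.2x1 + 1.6x2 + 17.8x3 + 47.4x4 + 35.5x5 ≥ 49.3   (lysine)
  100x1 + 41x2 + 428x3 + 645x4 + 495x5 ≥ 1661   (crude protein)
  0.6x1 + 1.5x2 + 1.8x3 + 41.6x4 + 1.4x5 ≥ 68.8   (calcium)
  x1, x2, x3, x4, x5 ≥ 0.
The optimal basis is {cottonseed meal, fish meal}; barley, oat hulls, pea protein drop out. The crude protein and calcium requirements are met with equality.
Solving gives x3 = 1.4853, x4 = 1.5896.
Cost = 0.33·1.4853 + 1.67·1.5896 = 3.1448.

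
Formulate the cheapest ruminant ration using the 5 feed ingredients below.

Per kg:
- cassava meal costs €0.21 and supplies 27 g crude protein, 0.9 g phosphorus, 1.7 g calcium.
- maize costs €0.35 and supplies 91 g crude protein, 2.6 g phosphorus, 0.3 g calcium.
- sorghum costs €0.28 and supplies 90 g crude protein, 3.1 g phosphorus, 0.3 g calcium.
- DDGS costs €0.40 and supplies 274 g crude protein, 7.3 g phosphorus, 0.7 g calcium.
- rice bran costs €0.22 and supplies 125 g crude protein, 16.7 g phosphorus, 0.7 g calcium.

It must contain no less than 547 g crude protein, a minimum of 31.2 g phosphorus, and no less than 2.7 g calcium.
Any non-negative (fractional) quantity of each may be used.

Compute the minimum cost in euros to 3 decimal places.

Set it up as a linear program. Let x1 = kg of cassava meal, x2 = kg of maize, x3 = kg of sorghum, x4 = kg of DDGS, x5 = kg of rice bran.
min 0.21x1 + 0.35x2 + 0.28x3 + 0.4x4 + 0.22x5 subject to:
  27x1 + 91x2 + 90x3 + 274x4 + 125x5 ≥ 547   (crude protein)
  0.9x1 + 2.6x2 + 3.1x3 + 7.3x4 + 16.7x5 ≥ 31.2   (phosphorus)
  1.7x1 + 0.3x2 + 0.3x3 + 0.7x4 + 0.7x5 ≥ 2.7   (calcium)
  x1, x2, x3, x4, x5 ≥ 0.
At the optimum only DDGS, rice bran are positive (cassava meal, maize, sorghum = 0). Binding constraints: crude protein and calcium.
That vertex is x4 = 0.4353, x5 = 3.422.
Cost = 0.4·0.4353 + 0.22·3.422 = 0.92696.

€0.927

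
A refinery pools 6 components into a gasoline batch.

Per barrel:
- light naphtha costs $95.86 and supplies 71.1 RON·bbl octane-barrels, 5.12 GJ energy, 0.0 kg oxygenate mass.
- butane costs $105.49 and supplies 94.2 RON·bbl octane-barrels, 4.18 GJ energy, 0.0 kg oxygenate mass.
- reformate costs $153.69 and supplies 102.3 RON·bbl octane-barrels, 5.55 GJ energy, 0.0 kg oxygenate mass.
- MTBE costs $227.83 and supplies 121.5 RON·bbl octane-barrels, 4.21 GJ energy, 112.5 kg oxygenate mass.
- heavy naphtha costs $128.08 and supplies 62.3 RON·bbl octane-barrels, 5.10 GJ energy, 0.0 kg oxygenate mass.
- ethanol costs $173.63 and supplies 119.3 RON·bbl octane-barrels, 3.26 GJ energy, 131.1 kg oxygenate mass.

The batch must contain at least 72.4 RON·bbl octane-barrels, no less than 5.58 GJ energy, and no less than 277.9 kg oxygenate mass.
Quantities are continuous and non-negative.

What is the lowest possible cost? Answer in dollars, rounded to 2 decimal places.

Set it up as a linear program. Let x1 = barrels of light naphtha, x2 = barrels of butane, x3 = barrels of reformate, x4 = barrels of MTBE, x5 = barrels of heavy naphtha, x6 = barrels of ethanol.
Minimize 95.86x1 + 105.49x2 + 153.69x3 + 227.83x4 + 128.08x5 + 173.63x6 subject to:
  71.1x1 + 94.2x2 + 102.3x3 + 121.5x4 + 62.3x5 + 119.3x6 ≥ 72.4   (octane-barrels)
  5.12x1 + 4.18x2 + 5.55x3 + 4.21x4 + 5.1x5 + 3.26x6 ≥ 5.58   (energy)
  112.5x4 + 131.1x6 ≥ 277.9   (oxygenate mass)
  x1, x2, x3, x4, x5, x6 ≥ 0.
The optimal basis is {ethanol}; light naphtha, butane, reformate, MTBE, heavy naphtha drop out. There the oxygenate mass constraint is tight.
Solving gives x6 = 2.11976.
Total cost: 173.63·2.11976 = 368.0539.

$368.05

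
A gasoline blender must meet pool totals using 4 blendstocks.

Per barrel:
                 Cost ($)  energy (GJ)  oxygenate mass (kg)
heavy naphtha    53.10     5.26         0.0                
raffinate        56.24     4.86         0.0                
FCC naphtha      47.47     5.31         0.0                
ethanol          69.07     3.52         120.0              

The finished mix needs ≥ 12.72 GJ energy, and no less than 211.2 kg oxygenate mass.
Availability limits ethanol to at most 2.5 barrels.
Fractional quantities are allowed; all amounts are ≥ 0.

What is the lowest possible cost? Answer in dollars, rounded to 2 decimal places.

$179.89

Let x1 = barrels of heavy naphtha, x2 = barrels of raffinate, x3 = barrels of FCC naphtha, x4 = barrels of ethanol.
min 53.1x1 + 56.24x2 + 47.47x3 + 69.07x4 s.t.:
  5.26x1 + 4.86x2 + 5.31x3 + 3.52x4 ≥ 12.72   (energy)
  120x4 ≥ 211.2   (oxygenate mass)
  x4 ≤ 2.5
  x1, x2, x3, x4 ≥ 0.
The optimal basis is {FCC naphtha, ethanol}; heavy naphtha, raffinate drop out. Binding constraints: energy and oxygenate mass.
That vertex is x3 = 1.2288, x4 = 1.76.
Objective = 47.47·1.2288 + 69.07·1.76 = 179.8943.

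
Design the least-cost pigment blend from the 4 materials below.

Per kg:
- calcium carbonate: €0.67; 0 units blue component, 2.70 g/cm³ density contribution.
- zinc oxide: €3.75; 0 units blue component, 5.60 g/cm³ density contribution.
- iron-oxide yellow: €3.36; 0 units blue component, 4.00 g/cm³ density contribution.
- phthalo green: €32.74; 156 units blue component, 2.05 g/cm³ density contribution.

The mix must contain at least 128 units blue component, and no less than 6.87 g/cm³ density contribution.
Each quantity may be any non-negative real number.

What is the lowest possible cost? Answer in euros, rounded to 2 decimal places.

Treat it as an LP. Let x1 = kg of calcium carbonate, x2 = kg of zinc oxide, x3 = kg of iron-oxide yellow, x4 = kg of phthalo green.
Minimise 0.67x1 + 3.75x2 + 3.36x3 + 32.74x4 with:
  156x4 ≥ 128   (blue component)
  2.7x1 + 5.6x2 + 4x3 + 2.05x4 ≥ 6.87   (density contribution)
  x1, x2, x3, x4 ≥ 0.
At the optimum only calcium carbonate, phthalo green are positive (zinc oxide, iron-oxide yellow = 0). There the blue component and density contribution constraints are tight.
That vertex is x1 = 1.921, x4 = 0.8205.
Total cost: 0.67·1.921 + 32.74·0.8205 = 28.1502.

€28.15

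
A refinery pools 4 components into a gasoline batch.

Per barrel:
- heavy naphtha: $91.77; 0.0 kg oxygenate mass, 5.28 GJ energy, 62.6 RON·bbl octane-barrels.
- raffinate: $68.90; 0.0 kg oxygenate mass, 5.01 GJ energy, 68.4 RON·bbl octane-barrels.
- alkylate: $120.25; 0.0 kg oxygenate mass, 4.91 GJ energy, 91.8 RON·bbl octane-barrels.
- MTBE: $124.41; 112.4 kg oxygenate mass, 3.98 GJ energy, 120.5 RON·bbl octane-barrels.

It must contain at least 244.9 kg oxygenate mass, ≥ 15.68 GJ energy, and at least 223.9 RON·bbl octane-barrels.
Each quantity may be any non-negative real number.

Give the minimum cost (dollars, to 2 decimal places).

$367.45

This is a linear program. Let x1 = barrels of heavy naphtha, x2 = barrels of raffinate, x3 = barrels of alkylate, x4 = barrels of MTBE.
Minimise 91.77x1 + 68.9x2 + 120.25x3 + 124.41x4 subject to:
  112.4x4 ≥ 244.9   (oxygenate mass)
  5.28x1 + 5.01x2 + 4.91x3 + 3.98x4 ≥ 15.68   (energy)
  62.6x1 + 68.4x2 + 91.8x3 + 120.5x4 ≥ 223.9   (octane-barrels)
  x1, x2, x3, x4 ≥ 0.
The cheapest feasible vertex uses only raffinate, MTBE; heavy naphtha, alkylate are not used. There the oxygenate mass and energy constraints are tight.
Optimal quantities: raffinate = 1.3989 barrels, MTBE = 2.1788 barrels.
Objective = 68.9·1.3989 + 124.41·2.1788 = 367.4487.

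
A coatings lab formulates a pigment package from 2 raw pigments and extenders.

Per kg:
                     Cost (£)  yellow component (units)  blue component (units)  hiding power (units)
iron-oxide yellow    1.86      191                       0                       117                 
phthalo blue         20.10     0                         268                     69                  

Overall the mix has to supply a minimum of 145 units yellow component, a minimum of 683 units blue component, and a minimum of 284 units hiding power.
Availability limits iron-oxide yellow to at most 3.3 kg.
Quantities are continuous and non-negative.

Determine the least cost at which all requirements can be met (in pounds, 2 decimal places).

Let x1 = kg of iron-oxide yellow, x2 = kg of phthalo blue.
min 1.86x1 + 20.1x2 subject to:
  191x1 ≥ 145   (yellow component)
  268x2 ≥ 683   (blue component)
  117x1 + 69x2 ≥ 284   (hiding power)
  x1 ≤ 3.3
  x1, x2 ≥ 0.
Both inputs are positive at the optimum. There the blue component and hiding power constraints are tight.
That vertex is x1 = 0.92438, x2 = 2.5485.
Total cost: 1.86·0.92438 + 20.1·2.5485 = 52.9442.

£52.94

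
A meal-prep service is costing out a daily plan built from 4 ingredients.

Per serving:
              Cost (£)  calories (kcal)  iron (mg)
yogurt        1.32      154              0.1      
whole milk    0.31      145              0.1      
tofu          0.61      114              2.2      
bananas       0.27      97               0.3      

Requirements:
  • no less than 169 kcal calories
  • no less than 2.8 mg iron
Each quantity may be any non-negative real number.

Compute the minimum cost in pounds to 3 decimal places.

Let x1 = servings of yogurt, x2 = servings of whole milk, x3 = servings of tofu, x4 = servings of bananas.
min 1.32x1 + 0.31x2 + 0.61x3 + 0.27x4 with:
  154x1 + 145x2 + 114x3 + 97x4 ≥ 169   (calories)
  0.1x1 + 0.1x2 + 2.2x3 + 0.3x4 ≥ 2.8   (iron)
  x1, x2, x3, x4 ≥ 0.
The optimal basis is {whole milk, tofu}; yogurt, bananas drop out. Binding constraints: calories and iron.
Optimal quantities: whole milk = 0.171 servings, tofu = 1.265 servings.
Objective = 0.31·0.171 + 0.61·1.265 = 0.82466.

£0.825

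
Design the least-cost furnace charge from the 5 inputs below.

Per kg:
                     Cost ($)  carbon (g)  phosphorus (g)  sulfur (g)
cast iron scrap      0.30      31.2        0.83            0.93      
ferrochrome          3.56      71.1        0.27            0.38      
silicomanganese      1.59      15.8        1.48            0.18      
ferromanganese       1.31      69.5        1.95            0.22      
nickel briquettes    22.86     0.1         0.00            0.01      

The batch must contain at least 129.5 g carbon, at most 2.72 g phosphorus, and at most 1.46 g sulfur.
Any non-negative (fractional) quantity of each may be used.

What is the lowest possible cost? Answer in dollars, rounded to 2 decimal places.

$3.21

Treat it as an LP. Let x1 = kg of cast iron scrap, x2 = kg of ferrochrome, x3 = kg of silicomanganese, x4 = kg of ferromanganese, x5 = kg of nickel briquettes.
Minimize 0.3x1 + 3.56x2 + 1.59x3 + 1.31x4 + 22.86x5 subject to:
  31.2x1 + 71.1x2 + 15.8x3 + 69.5x4 + 0.1x5 ≥ 129.5   (carbon)
  0.83x1 + 0.27x2 + 1.48x3 + 1.95x4 ≤ 2.72   (phosphorus)
  0.93x1 + 0.38x2 + 0.18x3 + 0.22x4 + 0.01x5 ≤ 1.46   (sulfur)
  x1, x2, x3, x4, x5 ≥ 0.
The minimum-cost mix takes nothing from silicomanganese, nickel briquettes — only cast iron scrap, ferrochrome, ferromanganese. The carbon, phosphorus, sulfur requirements are met with equality.
Solving gives x1 = 1.17, x2 = 0.4988, x4 = 0.8277.
Hence cost = 0.3·1.17 + 3.56·0.4988 + 1.31·0.8277 = $3.2110.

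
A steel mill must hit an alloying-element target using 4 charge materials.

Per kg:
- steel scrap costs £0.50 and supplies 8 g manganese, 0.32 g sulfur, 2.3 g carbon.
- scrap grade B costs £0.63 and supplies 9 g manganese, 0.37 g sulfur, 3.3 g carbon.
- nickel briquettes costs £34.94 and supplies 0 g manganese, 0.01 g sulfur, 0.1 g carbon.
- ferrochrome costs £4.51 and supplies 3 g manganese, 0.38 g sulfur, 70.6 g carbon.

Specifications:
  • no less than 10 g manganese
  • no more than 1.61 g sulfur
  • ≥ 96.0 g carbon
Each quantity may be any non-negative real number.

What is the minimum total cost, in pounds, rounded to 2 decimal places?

Let x1 = kg of steel scrap, x2 = kg of scrap grade B, x3 = kg of nickel briquettes, x4 = kg of ferrochrome.
Minimize 0.5x1 + 0.63x2 + 34.94x3 + 4.51x4 with:
  8x1 + 9x2 + 3x4 ≥ 10   (manganese)
  0.32x1 + 0.37x2 + 0.01x3 + 0.38x4 ≤ 1.61   (sulfur)
  2.3x1 + 3.3x2 + 0.1x3 + 70.6x4 ≥ 96   (carbon)
  x1, x2, x3, x4 ≥ 0.
The cheapest feasible vertex uses only steel scrap, ferrochrome; scrap grade B, nickel briquettes are not used. There the manganese and carbon constraints are tight.
Optimal quantities: steel scrap = 0.7492 kg, ferrochrome = 1.335 kg.
Cost = 0.5·0.7492 + 4.51·1.335 = 6.3955.

£6.40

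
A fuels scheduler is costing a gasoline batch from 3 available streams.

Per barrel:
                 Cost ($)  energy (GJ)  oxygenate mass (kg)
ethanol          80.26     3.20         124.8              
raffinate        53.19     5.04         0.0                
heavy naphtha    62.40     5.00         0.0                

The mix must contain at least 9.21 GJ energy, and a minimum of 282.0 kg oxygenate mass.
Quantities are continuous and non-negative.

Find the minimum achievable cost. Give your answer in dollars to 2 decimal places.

$202.24

This is a linear program. Let x1 = barrels of ethanol, x2 = barrels of raffinate, x3 = barrels of heavy naphtha.
Minimize 80.26x1 + 53.19x2 + 62.4x3 subject to:
  3.2x1 + 5.04x2 + 5x3 ≥ 9.21   (energy)
  124.8x1 ≥ 282   (oxygenate mass)
  x1, x2, x3 ≥ 0.
The minimum-cost mix takes nothing from heavy naphtha — only ethanol, raffinate. There the energy and oxygenate mass constraints are tight.
That vertex is x1 = 2.2596, x2 = 0.3927.
Hence cost = 80.26·2.2596 + 53.19·0.3927 = $202.2432.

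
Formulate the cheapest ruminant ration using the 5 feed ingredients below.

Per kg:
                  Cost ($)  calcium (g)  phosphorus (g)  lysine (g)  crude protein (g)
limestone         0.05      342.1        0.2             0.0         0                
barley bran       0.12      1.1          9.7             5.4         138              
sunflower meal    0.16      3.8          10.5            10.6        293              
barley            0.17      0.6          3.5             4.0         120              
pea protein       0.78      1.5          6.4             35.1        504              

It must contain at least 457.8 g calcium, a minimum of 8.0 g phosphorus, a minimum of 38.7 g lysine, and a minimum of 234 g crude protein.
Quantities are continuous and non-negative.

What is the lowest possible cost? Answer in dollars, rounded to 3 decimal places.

$0.649

Let x1 = kg of limestone, x2 = kg of barley bran, x3 = kg of sunflower meal, x4 = kg of barley, x5 = kg of pea protein.
Minimise 0.05x1 + 0.12x2 + 0.16x3 + 0.17x4 + 0.78x5 s.t.:
  342.1x1 + 1.1x2 + 3.8x3 + 0.6x4 + 1.5x5 ≥ 457.8   (calcium)
  0.2x1 + 9.7x2 + 10.5x3 + 3.5x4 + 6.4x5 ≥ 8   (phosphorus)
  5.4x2 + 10.6x3 + 4x4 + 35.1x5 ≥ 38.7   (lysine)
  138x2 + 293x3 + 120x4 + 504x5 ≥ 234   (crude protein)
  x1, x2, x3, x4, x5 ≥ 0.
The optimal basis is {limestone, sunflower meal}; barley bran, barley, pea protein drop out. Binding constraints: calcium and lysine.
That vertex is x1 = 1.298, x3 = 3.651.
Cost = 0.05·1.298 + 0.16·3.651 = 0.64906.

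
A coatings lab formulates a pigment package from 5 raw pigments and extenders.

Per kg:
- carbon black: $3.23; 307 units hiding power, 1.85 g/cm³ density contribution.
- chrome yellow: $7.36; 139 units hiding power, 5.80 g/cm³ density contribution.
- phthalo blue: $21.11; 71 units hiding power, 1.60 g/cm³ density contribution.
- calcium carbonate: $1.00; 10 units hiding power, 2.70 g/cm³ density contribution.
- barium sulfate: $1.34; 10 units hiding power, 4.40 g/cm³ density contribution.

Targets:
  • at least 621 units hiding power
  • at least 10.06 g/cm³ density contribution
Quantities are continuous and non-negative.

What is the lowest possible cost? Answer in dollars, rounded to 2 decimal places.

$8.33

Let x1 = kg of carbon black, x2 = kg of chrome yellow, x3 = kg of phthalo blue, x4 = kg of calcium carbonate, x5 = kg of barium sulfate.
Minimise 3.23x1 + 7.36x2 + 21.11x3 + 1x4 + 1.34x5 with:
  307x1 + 139x2 + 71x3 + 10x4 + 10x5 ≥ 621   (hiding power)
  1.85x1 + 5.8x2 + 1.6x3 + 2.7x4 + 4.4x5 ≥ 10.06   (density contribution)
  x1, x2, x3, x4, x5 ≥ 0.
The minimum-cost mix takes nothing from chrome yellow, phthalo blue, calcium carbonate — only carbon black, barium sulfate. There the hiding power and density contribution constraints are tight.
That vertex is x1 = 1.975, x5 = 1.456.
Objective = 3.23·1.975 + 1.34·1.456 = 8.3303.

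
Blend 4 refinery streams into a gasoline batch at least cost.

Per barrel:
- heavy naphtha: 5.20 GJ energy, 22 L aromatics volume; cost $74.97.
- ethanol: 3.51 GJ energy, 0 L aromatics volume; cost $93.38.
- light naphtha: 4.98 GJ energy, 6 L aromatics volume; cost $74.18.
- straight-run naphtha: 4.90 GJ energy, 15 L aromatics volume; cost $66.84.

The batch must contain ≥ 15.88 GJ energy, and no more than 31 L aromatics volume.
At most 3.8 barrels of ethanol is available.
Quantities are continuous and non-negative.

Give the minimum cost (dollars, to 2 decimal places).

Let x1 = barrels of heavy naphtha, x2 = barrels of ethanol, x3 = barrels of light naphtha, x4 = barrels of straight-run naphtha.
Minimize 74.97x1 + 93.38x2 + 74.18x3 + 66.84x4 with:
  5.2x1 + 3.51x2 + 4.98x3 + 4.9x4 ≥ 15.88   (energy)
  22x1 + 6x3 + 15x4 ≤ 31   (aromatics volume)
  x2 ≤ 3.8
  x1, x2, x3, x4 ≥ 0.
At the optimum only light naphtha, straight-run naphtha are positive (heavy naphtha, ethanol = 0). There the energy and aromatics volume constraints are tight.
That vertex is x3 = 1.9051, x4 = 1.3046.
Cost = 74.18·1.9051 + 66.84·1.3046 = 228.5198.

$228.52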